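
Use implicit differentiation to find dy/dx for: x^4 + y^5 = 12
Apply d/dx to both sides, remembering that y depends on x. Each occurrence of y therefore brings in a y' = dy/dx via the chain rule.

With F(x, y) equal to the left-hand side minus the right, differentiate F term by term:
  d/dx[x^4] = 4x^3
  d/dx[y^5] = 5y^4·y'
  d/dx[-12] = 0
Adding these up, d/dx[F] = 0 becomes
  (4x^3) + (5y^4)·y' = 0,
so isolating y',
  dy/dx = -(4x^3)/(5y^4) = -4x^3/(5y^4)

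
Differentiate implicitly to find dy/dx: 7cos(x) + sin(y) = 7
Take d/dx of both sides. Since y is implicitly a function of x, the chain rule attaches a y' = dy/dx factor whenever we differentiate through y.

Set F(x, y) = (left side) − (right side), so the curve is F = 0. Differentiating each term of F:
  d/dx[sin(y)] = y'·cos(y)
  d/dx[7cos(x)] = -7sin(x)
  d/dx[-7] = 0

Collecting, the y'-free part is the partial derivative in x and the y' coefficient is the partial derivative in y:
  ∂F/∂x = -7sin(x)
  ∂F/∂y = cos(y)

so d/dx[F(x, y(x))] = ∂F/∂x + (∂F/∂y)·y' = 0. Rearranging,
  dy/dx = -(∂F/∂x)/(∂F/∂y) = -(-7sin(x))/(cos(y)) = 7sin(x)/cos(y)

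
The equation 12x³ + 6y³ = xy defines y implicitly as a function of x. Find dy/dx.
Differentiate the relation implicitly: treat y = y(x) and apply the chain rule, so every y-derivative picks up a y' = dy/dx factor.

With everything moved to the left-hand side, differentiate term by term:
  d/dx[12x^3] = 36x^2
  d/dx[-xy] = -x·y' - y
  d/dx[6y^3] = 18y^2·y'

Separating the contributions that come from x directly and those that come through y:
  without y':      36x^2 - y
  multiplying y':  -x + 18y^2

so (36x^2 - y) + (-x + 18y^2)·y' = 0, and therefore
  dy/dx = -(36x^2 - y)/(-x + 18y^2) = (36x^2 - y)/(x - 18y^2)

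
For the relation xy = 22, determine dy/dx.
Apply d/dx to both sides, remembering that y depends on x. Each occurrence of y therefore brings in a y' = dy/dx via the chain rule.

With F(x, y) equal to the left-hand side minus the right, differentiate F term by term:
  d/dx[xy] = x·y' + y
  d/dx[-22] = 0
Adding these up, d/dx[F] = 0 becomes
  (y) + (x)·y' = 0,
so isolating y',
  dy/dx = -(y)/(x) = -y/x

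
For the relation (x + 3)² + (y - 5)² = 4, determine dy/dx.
Take d/dx of both sides. Since y is implicitly a function of x, the chain rule attaches a y' = dy/dx factor whenever we differentiate through y.

Set F(x, y) = (left side) − (right side), so the curve is F = 0. Differentiating each term of F:
  d/dx[(x + 3)^2] = 2x + 6
  d/dx[(y - 5)^2] = 2·y'(y - 5)
  d/dx[-4] = 0

Collecting, the y'-free part is the partial derivative in x and the y' coefficient is the partial derivative in y:
  ∂F/∂x = 2x + 6
  ∂F/∂y = 2y - 10

so d/dx[F(x, y(x))] = ∂F/∂x + (∂F/∂y)·y' = 0. Rearranging,
  dy/dx = -(∂F/∂x)/(∂F/∂y) = -(2x + 6)/(2y - 10) = (-x - 3)/(y - 5)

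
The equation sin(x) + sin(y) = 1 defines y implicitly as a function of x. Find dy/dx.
Differentiate the relation implicitly: treat y = y(x) and apply the chain rule, so every y-derivative picks up a y' = dy/dx factor.

With everything moved to the left-hand side, differentiate term by term:
  d/dx[sin(x)] = cos(x)
  d/dx[sin(y)] = y'·cos(y)
  d/dx[-1] = 0

Separating the contributions that come from x directly and those that come through y:
  without y':      cos(x)
  multiplying y':  cos(y)

so (cos(x)) + (cos(y))·y' = 0, and therefore
  dy/dx = -(cos(x))/(cos(y)) = -cos(x)/cos(y)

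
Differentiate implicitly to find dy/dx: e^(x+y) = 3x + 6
Differentiate both sides with respect to x, treating y as y(x). By the chain rule, any term containing y contributes a factor of y' = dy/dx when we differentiate it.

Move every term to one side and write the relation as F(x, y) = 0. Term by term,
  d/dx[-3x] = -3
  d/dx[e^(x + y)] = (y' + 1)·e^(x + y)
  d/dx[-6] = 0

The pieces without y' make up ∂F/∂x and the coefficient of y' is ∂F/∂y:
  ∂F/∂x = e^(x + y) - 3,
  ∂F/∂y = e^(x + y).

Since d/dx[F] = ∂F/∂x + (∂F/∂y)·y' = 0, solve for y':
  (∂F/∂y)·y' = -∂F/∂x
  dy/dx = -(∂F/∂x)/(∂F/∂y) = -(e^(x + y) - 3)/(e^(x + y)) = 3e^(-x - y) - 1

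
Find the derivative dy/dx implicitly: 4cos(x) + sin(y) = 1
Differentiate both sides with respect to x, treating y as y(x). By the chain rule, any term containing y contributes a factor of y' = dy/dx when we differentiate it.

Move every term to one side and write the relation as F(x, y) = 0. Term by term,
  d/dx[sin(y)] = y'·cos(y)
  d/dx[4cos(x)] = -4sin(x)
  d/dx[-1] = 0

The pieces without y' make up ∂F/∂x and the coefficient of y' is ∂F/∂y:
  ∂F/∂x = -4sin(x),
  ∂F/∂y = cos(y).

Since d/dx[F] = ∂F/∂x + (∂F/∂y)·y' = 0, solve for y':
  (∂F/∂y)·y' = -∂F/∂x
  dy/dx = -(∂F/∂x)/(∂F/∂y) = -(-4sin(x))/(cos(y)) = 4sin(x)/cos(y)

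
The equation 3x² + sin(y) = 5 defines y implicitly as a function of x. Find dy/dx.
Differentiate the relation implicitly: treat y = y(x) and apply the chain rule, so every y-derivative picks up a y' = dy/dx factor.

With everything moved to the left-hand side, differentiate term by term:
  d/dx[3x^2] = 6x
  d/dx[sin(y)] = y'·cos(y)
  d/dx[-5] = 0

Separating the contributions that come from x directly and those that come through y:
  without y':      6x
  multiplying y':  cos(y)

so (6x) + (cos(y))·y' = 0, and therefore
  dy/dx = -(6x)/(cos(y)) = -6x/cos(y)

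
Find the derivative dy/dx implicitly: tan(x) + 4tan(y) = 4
Differentiate both sides with respect to x, treating y as y(x). By the chain rule, any term containing y contributes a factor of y' = dy/dx when we differentiate it.

Move every term to one side and write the relation as F(x, y) = 0. Term by term,
  d/dx[tan(x)] = tan(x)^2 + 1
  d/dx[4tan(y)] = 4·y'(tan(y)^2 + 1)
  d/dx[-4] = 0

The pieces without y' make up ∂F/∂x and the coefficient of y' is ∂F/∂y:
  ∂F/∂x = tan(x)^2 + 1,
  ∂F/∂y = 4tan(y)^2 + 4.

Since d/dx[F] = ∂F/∂x + (∂F/∂y)·y' = 0, solve for y':
  (∂F/∂y)·y' = -∂F/∂x
  dy/dx = -(∂F/∂x)/(∂F/∂y) = -(tan(x)^2 + 1)/(4tan(y)^2 + 4) = -cos(y)^2/(4cos(x)^2)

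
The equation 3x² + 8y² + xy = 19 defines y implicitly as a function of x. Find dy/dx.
Apply d/dx to both sides, remembering that y depends on x. Each occurrence of y therefore brings in a y' = dy/dx via the chain rule.

With F(x, y) equal to the left-hand side minus the right, differentiate F term by term:
  d/dx[3x^2] = 6x
  d/dx[xy] = x·y' + y
  d/dx[8y^2] = 16y·y'
  d/dx[-19] = 0
Adding these up, d/dx[F] = 0 becomes
  (6x + y) + (x + 16y)·y' = 0,
so isolating y',
  dy/dx = -(6x + y)/(x + 16y) = (-6x - y)/(x + 16y)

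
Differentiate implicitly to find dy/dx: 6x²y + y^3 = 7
Differentiate both sides with respect to x, treating y as y(x). By the chain rule, any term containing y contributes a factor of y' = dy/dx when we differentiate it.

Move every term to one side and write the relation as F(x, y) = 0. Term by term,
  d/dx[6x^2y] = 6x^2·y' + 12xy
  d/dx[y^3] = 3y^2·y'
  d/dx[-7] = 0

The pieces without y' make up ∂F/∂x and the coefficient of y' is ∂F/∂y:
  ∂F/∂x = 12xy,
  ∂F/∂y = 6x^2 + 3y^2.

Since d/dx[F] = ∂F/∂x + (∂F/∂y)·y' = 0, solve for y':
  (∂F/∂y)·y' = -∂F/∂x
  dy/dx = -(∂F/∂x)/(∂F/∂y) = -(12xy)/(6x^2 + 3y^2) = -4xy/(2x^2 + y^2)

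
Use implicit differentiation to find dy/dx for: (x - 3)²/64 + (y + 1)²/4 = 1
Take d/dx of both sides. Since y is implicitly a function of x, the chain rule attaches a y' = dy/dx factor whenever we differentiate through y.

Set F(x, y) = (left side) − (right side), so the curve is F = 0. Differentiating each term of F:
  d/dx[(x - 3)^2/64] = x/32 - 3/32
  d/dx[(y + 1)^2/4] = y'(y + 1)/2
  d/dx[-1] = 0

Collecting, the y'-free part is the partial derivative in x and the y' coefficient is the partial derivative in y:
  ∂F/∂x = x/32 - 3/32
  ∂F/∂y = y/2 + 1/2

so d/dx[F(x, y(x))] = ∂F/∂x + (∂F/∂y)·y' = 0. Rearranging,
  dy/dx = -(∂F/∂x)/(∂F/∂y) = -(x/32 - 3/32)/(y/2 + 1/2)
        = -((x - 3)/32)/((y + 1)/2) = (3 - x)/(16(y + 1))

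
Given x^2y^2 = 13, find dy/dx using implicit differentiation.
Differentiate both sides with respect to x, treating y as y(x). By the chain rule, any term containing y contributes a factor of y' = dy/dx when we differentiate it.

Move every term to one side and write the relation as F(x, y) = 0. Term by term,
  d/dx[x^2y^2] = 2x^2y·y' + 2xy^2
  d/dx[-13] = 0

The pieces without y' make up ∂F/∂x and the coefficient of y' is ∂F/∂y:
  ∂F/∂x = 2xy^2,
  ∂F/∂y = 2x^2y.

Since d/dx[F] = ∂F/∂x + (∂F/∂y)·y' = 0, solve for y':
  (∂F/∂y)·y' = -∂F/∂x
  dy/dx = -(∂F/∂x)/(∂F/∂y) = -(2xy^2)/(2x^2y) = -y/x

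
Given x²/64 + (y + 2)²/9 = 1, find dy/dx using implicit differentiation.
Differentiate the relation implicitly: treat y = y(x) and apply the chain rule, so every y-derivative picks up a y' = dy/dx factor.

With everything moved to the left-hand side, differentiate term by term:
  d/dx[x^2/64] = x/32
  d/dx[(y + 2)^2/9] = 2·y'(y + 2)/9
  d/dx[-1] = 0

Separating the contributions that come from x directly and those that come through y:
  without y':      x/32
  multiplying y':  2y/9 + 4/9

so (x/32) + (2y/9 + 4/9)·y' = 0, and therefore
  dy/dx = -(x/32)/(2y/9 + 4/9)
        = -(x/32)/(2(y + 2)/9) = -9x/(64y + 128)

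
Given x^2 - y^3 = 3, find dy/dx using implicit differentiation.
Differentiate both sides with respect to x, treating y as y(x). By the chain rule, any term containing y contributes a factor of y' = dy/dx when we differentiate it.

Move every term to one side and write the relation as F(x, y) = 0. Term by term,
  d/dx[x^2] = 2x
  d/dx[-y^3] = -3y^2·y'
  d/dx[-3] = 0

The pieces without y' make up ∂F/∂x and the coefficient of y' is ∂F/∂y:
  ∂F/∂x = 2x,
  ∂F/∂y = -3y^2.

Since d/dx[F] = ∂F/∂x + (∂F/∂y)·y' = 0, solve for y':
  (∂F/∂y)·y' = -∂F/∂x
  dy/dx = -(∂F/∂x)/(∂F/∂y) = -(2x)/(-3y^2) = 2x/(3y^2)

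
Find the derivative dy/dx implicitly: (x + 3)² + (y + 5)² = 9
Apply d/dx to both sides, remembering that y depends on x. Each occurrence of y therefore brings in a y' = dy/dx via the chain rule.

With F(x, y) equal to the left-hand side minus the right, differentiate F term by term:
  d/dx[(x + 3)^2] = 2x + 6
  d/dx[(y + 5)^2] = 2·y'(y + 5)
  d/dx[-9] = 0
Adding these up, d/dx[F] = 0 becomes
  (2x + 6) + (2y + 10)·y' = 0,
so isolating y',
  dy/dx = -(2x + 6)/(2y + 10) = (-x - 3)/(y + 5)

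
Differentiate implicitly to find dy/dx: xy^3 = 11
Differentiate the relation implicitly: treat y = y(x) and apply the chain rule, so every y-derivative picks up a y' = dy/dx factor.

With everything moved to the left-hand side, differentiate term by term:
  d/dx[xy^3] = 3xy^2·y' + y^3
  d/dx[-11] = 0

Separating the contributions that come from x directly and those that come through y:
  without y':      y^3
  multiplying y':  3xy^2

so (y^3) + (3xy^2)·y' = 0, and therefore
  dy/dx = -(y^3)/(3xy^2) = -y/(3x)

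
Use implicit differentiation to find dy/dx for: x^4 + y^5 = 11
Differentiate both sides with respect to x, treating y as y(x). By the chain rule, any term containing y contributes a factor of y' = dy/dx when we differentiate it.

Move every term to one side and write the relation as F(x, y) = 0. Term by term,
  d/dx[x^4] = 4x^3
  d/dx[y^5] = 5y^4·y'
  d/dx[-11] = 0

The pieces without y' make up ∂F/∂x and the coefficient of y' is ∂F/∂y:
  ∂F/∂x = 4x^3,
  ∂F/∂y = 5y^4.

Since d/dx[F] = ∂F/∂x + (∂F/∂y)·y' = 0, solve for y':
  (∂F/∂y)·y' = -∂F/∂x
  dy/dx = -(∂F/∂x)/(∂F/∂y) = -(4x^3)/(5y^4) = -4x^3/(5y^4)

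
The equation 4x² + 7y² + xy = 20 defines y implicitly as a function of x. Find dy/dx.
Differentiate both sides with respect to x, treating y as y(x). By the chain rule, any term containing y contributes a factor of y' = dy/dx when we differentiate it.

Move every term to one side and write the relation as F(x, y) = 0. Term by term,
  d/dx[4x^2] = 8x
  d/dx[xy] = x·y' + y
  d/dx[7y^2] = 14y·y'
  d/dx[-20] = 0

The pieces without y' make up ∂F/∂x and the coefficient of y' is ∂F/∂y:
  ∂F/∂x = 8x + y,
  ∂F/∂y = x + 14y.

Since d/dx[F] = ∂F/∂x + (∂F/∂y)·y' = 0, solve for y':
  (∂F/∂y)·y' = -∂F/∂x
  dy/dx = -(∂F/∂x)/(∂F/∂y) = -(8x + y)/(x + 14y) = (-8x - y)/(x + 14y)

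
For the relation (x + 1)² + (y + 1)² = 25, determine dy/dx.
Differentiate the relation implicitly: treat y = y(x) and apply the chain rule, so every y-derivative picks up a y' = dy/dx factor.

With everything moved to the left-hand side, differentiate term by term:
  d/dx[(x + 1)^2] = 2x + 2
  d/dx[(y + 1)^2] = 2·y'(y + 1)
  d/dx[-25] = 0

Separating the contributions that come from x directly and those that come through y:
  without y':      2x + 2
  multiplying y':  2y + 2

so (2x + 2) + (2y + 2)·y' = 0, and therefore
  dy/dx = -(2x + 2)/(2y + 2) = (-x - 1)/(y + 1)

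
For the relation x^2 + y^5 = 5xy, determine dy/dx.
Apply d/dx to both sides, remembering that y depends on x. Each occurrence of y therefore brings in a y' = dy/dx via the chain rule.

With F(x, y) equal to the left-hand side minus the right, differentiate F term by term:
  d/dx[x^2] = 2x
  d/dx[-5xy] = -5x·y' - 5y
  d/dx[y^5] = 5y^4·y'
Adding these up, d/dx[F] = 0 becomes
  (2x - 5y) + (-5x + 5y^4)·y' = 0,
so isolating y',
  dy/dx = -(2x - 5y)/(-5x + 5y^4) = (2x/5 - y)/(x - y^4)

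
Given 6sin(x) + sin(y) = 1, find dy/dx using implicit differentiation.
Apply d/dx to both sides, remembering that y depends on x. Each occurrence of y therefore brings in a y' = dy/dx via the chain rule.

With F(x, y) equal to the left-hand side minus the right, differentiate F term by term:
  d/dx[6sin(x)] = 6cos(x)
  d/dx[sin(y)] = y'·cos(y)
  d/dx[-1] = 0
Adding these up, d/dx[F] = 0 becomes
  (6cos(x)) + (cos(y))·y' = 0,
so isolating y',
  dy/dx = -(6cos(x))/(cos(y)) = -6cos(x)/cos(y)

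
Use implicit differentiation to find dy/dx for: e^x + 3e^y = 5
Apply d/dx to both sides, remembering that y depends on x. Each occurrence of y therefore brings in a y' = dy/dx via the chain rule.

With F(x, y) equal to the left-hand side minus the right, differentiate F term by term:
  d/dx[e^(x)] = e^(x)
  d/dx[3e^(y)] = 3·y'·e^(y)
  d/dx[-5] = 0
Adding these up, d/dx[F] = 0 becomes
  (e^(x)) + (3e^(y))·y' = 0,
so isolating y',
  dy/dx = -(e^(x))/(3e^(y)) = -e^(x - y)/3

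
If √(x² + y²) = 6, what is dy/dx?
Apply d/dx to both sides, remembering that y depends on x. Each occurrence of y therefore brings in a y' = dy/dx via the chain rule.

With F(x, y) equal to the left-hand side minus the right, differentiate F term by term:
  d/dx[√(x^2 + y^2)] = (x + y·y')/√(x^2 + y^2)
  d/dx[-6] = 0
Adding these up, d/dx[F] = 0 becomes
  (x/√(x^2 + y^2)) + (y/√(x^2 + y^2))·y' = 0,
so isolating y',
  dy/dx = -(x/√(x^2 + y^2))/(y/√(x^2 + y^2)) = -x/y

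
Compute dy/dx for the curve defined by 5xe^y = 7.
Differentiate both sides with respect to x, treating y as y(x). By the chain rule, any term containing y contributes a factor of y' = dy/dx when we differentiate it.

Move every term to one side and write the relation as F(x, y) = 0. Term by term,
  d/dx[5x·e^(y)] = 5x·y'·e^(y) + 5e^(y)
  d/dx[-7] = 0

The pieces without y' make up ∂F/∂x and the coefficient of y' is ∂F/∂y:
  ∂F/∂x = 5e^(y),
  ∂F/∂y = 5x·e^(y).

Since d/dx[F] = ∂F/∂x + (∂F/∂y)·y' = 0, solve for y':
  (∂F/∂y)·y' = -∂F/∂x
  dy/dx = -(∂F/∂x)/(∂F/∂y) = -(5e^(y))/(5x·e^(y)) = -1/x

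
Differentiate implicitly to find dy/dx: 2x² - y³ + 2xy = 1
Differentiate both sides with respect to x, treating y as y(x). By the chain rule, any term containing y contributes a factor of y' = dy/dx when we differentiate it.

Move every term to one side and write the relation as F(x, y) = 0. Term by term,
  d/dx[2x^2] = 4x
  d/dx[2xy] = 2x·y' + 2y
  d/dx[-y^3] = -3y^2·y'
  d/dx[-1] = 0

The pieces without y' make up ∂F/∂x and the coefficient of y' is ∂F/∂y:
  ∂F/∂x = 4x + 2y,
  ∂F/∂y = 2x - 3y^2.

Since d/dx[F] = ∂F/∂x + (∂F/∂y)·y' = 0, solve for y':
  (∂F/∂y)·y' = -∂F/∂x
  dy/dx = -(∂F/∂x)/(∂F/∂y) = -(4x + 2y)/(2x - 3y^2) = 2(-2x - y)/(2x - 3y^2)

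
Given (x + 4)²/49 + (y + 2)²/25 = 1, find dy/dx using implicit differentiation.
Take d/dx of both sides. Since y is implicitly a function of x, the chain rule attaches a y' = dy/dx factor whenever we differentiate through y.

Set F(x, y) = (left side) − (right side), so the curve is F = 0. Differentiating each term of F:
  d/dx[(x + 4)^2/49] = 2x/49 + 8/49
  d/dx[(y + 2)^2/25] = 2·y'(y + 2)/25
  d/dx[-1] = 0

Collecting, the y'-free part is the partial derivative in x and the y' coefficient is the partial derivative in y:
  ∂F/∂x = 2x/49 + 8/49
  ∂F/∂y = 2y/25 + 4/25

so d/dx[F(x, y(x))] = ∂F/∂x + (∂F/∂y)·y' = 0. Rearranging,
  dy/dx = -(∂F/∂x)/(∂F/∂y) = -(2x/49 + 8/49)/(2y/25 + 4/25)
        = -(2(x + 4)/49)/(2(y + 2)/25) = 25(-x - 4)/(49(y + 2))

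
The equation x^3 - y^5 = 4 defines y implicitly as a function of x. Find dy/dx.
Take d/dx of both sides. Since y is implicitly a function of x, the chain rule attaches a y' = dy/dx factor whenever we differentiate through y.

Set F(x, y) = (left side) − (right side), so the curve is F = 0. Differentiating each term of F:
  d/dx[x^3] = 3x^2
  d/dx[-y^5] = -5y^4·y'
  d/dx[-4] = 0

Collecting, the y'-free part is the partial derivative in x and the y' coefficient is the partial derivative in y:
  ∂F/∂x = 3x^2
  ∂F/∂y = -5y^4

so d/dx[F(x, y(x))] = ∂F/∂x + (∂F/∂y)·y' = 0. Rearranging,
  dy/dx = -(∂F/∂x)/(∂F/∂y) = -(3x^2)/(-5y^4) = 3x^2/(5y^4)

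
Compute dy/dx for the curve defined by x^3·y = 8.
Take d/dx of both sides. Since y is implicitly a function of x, the chain rule attaches a y' = dy/dx factor whenever we differentiate through y.

Set F(x, y) = (left side) − (right side), so the curve is F = 0. Differentiating each term of F:
  d/dx[x^3y] = x^3·y' + 3x^2y
  d/dx[-8] = 0

Collecting, the y'-free part is the partial derivative in x and the y' coefficient is the partial derivative in y:
  ∂F/∂x = 3x^2y
  ∂F/∂y = x^3

so d/dx[F(x, y(x))] = ∂F/∂x + (∂F/∂y)·y' = 0. Rearranging,
  dy/dx = -(∂F/∂x)/(∂F/∂y) = -(3x^2y)/(x^3) = -3y/x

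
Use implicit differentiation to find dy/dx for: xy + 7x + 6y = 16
Apply d/dx to both sides, remembering that y depends on x. Each occurrence of y therefore brings in a y' = dy/dx via the chain rule.

With F(x, y) equal to the left-hand side minus the right, differentiate F term by term:
  d/dx[xy] = x·y' + y
  d/dx[7x] = 7
  d/dx[6y] = 6·y'
  d/dx[-16] = 0
Adding these up, d/dx[F] = 0 becomes
  (y + 7) + (x + 6)·y' = 0,
so isolating y',
  dy/dx = -(y + 7)/(x + 6) = (-y - 7)/(x + 6)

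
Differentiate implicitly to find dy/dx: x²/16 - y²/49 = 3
Differentiate the relation implicitly: treat y = y(x) and apply the chain rule, so every y-derivative picks up a y' = dy/dx factor.

With everything moved to the left-hand side, differentiate term by term:
  d/dx[x^2/16] = x/8
  d/dx[-y^2/49] = -2y·y'/49
  d/dx[-3] = 0

Separating the contributions that come from x directly and those that come through y:
  without y':      x/8
  multiplying y':  -2y/49

so (x/8) + (-2y/49)·y' = 0, and therefore
  dy/dx = -(x/8)/(-2y/49) = 49x/(16y)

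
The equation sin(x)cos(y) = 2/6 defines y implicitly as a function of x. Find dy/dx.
Differentiate both sides with respect to x, treating y as y(x). By the chain rule, any term containing y contributes a factor of y' = dy/dx when we differentiate it.

Move every term to one side and write the relation as F(x, y) = 0. Term by term,
  d/dx[sin(x)·cos(y)] = -y'·sin(x)·sin(y) + cos(x)·cos(y)
  d/dx[-1/3] = 0

The pieces without y' make up ∂F/∂x and the coefficient of y' is ∂F/∂y:
  ∂F/∂x = cos(x)·cos(y),
  ∂F/∂y = -sin(x)·sin(y).

Since d/dx[F] = ∂F/∂x + (∂F/∂y)·y' = 0, solve for y':
  (∂F/∂y)·y' = -∂F/∂x
  dy/dx = -(∂F/∂x)/(∂F/∂y) = -(cos(x)·cos(y))/(-sin(x)·sin(y)) = 1/(tan(x)·tan(y))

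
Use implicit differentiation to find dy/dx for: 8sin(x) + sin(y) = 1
Apply d/dx to both sides, remembering that y depends on x. Each occurrence of y therefore brings in a y' = dy/dx via the chain rule.

With F(x, y) equal to the left-hand side minus the right, differentiate F term by term:
  d/dx[8sin(x)] = 8cos(x)
  d/dx[sin(y)] = y'·cos(y)
  d/dx[-1] = 0
Adding these up, d/dx[F] = 0 becomes
  (8cos(x)) + (cos(y))·y' = 0,
so isolating y',
  dy/dx = -(8cos(x))/(cos(y)) = -8cos(x)/cos(y)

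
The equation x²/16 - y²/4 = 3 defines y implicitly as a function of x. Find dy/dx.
Differentiate the relation implicitly: treat y = y(x) and apply the chain rule, so every y-derivative picks up a y' = dy/dx factor.

With everything moved to the left-hand side, differentiate term by term:
  d/dx[x^2/16] = x/8
  d/dx[-y^2/4] = -y·y'/2
  d/dx[-3] = 0

Separating the contributions that come from x directly and those that come through y:
  without y':      x/8
  multiplying y':  -y/2

so (x/8) + (-y/2)·y' = 0, and therefore
  dy/dx = -(x/8)/(-y/2) = x/(4y)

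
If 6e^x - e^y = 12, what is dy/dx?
Apply d/dx to both sides, remembering that y depends on x. Each occurrence of y therefore brings in a y' = dy/dx via the chain rule.

With F(x, y) equal to the left-hand side minus the right, differentiate F term by term:
  d/dx[6e^(x)] = 6e^(x)
  d/dx[-e^(y)] = -y'·e^(y)
  d/dx[-12] = 0
Adding these up, d/dx[F] = 0 becomes
  (6e^(x)) + (-e^(y))·y' = 0,
so isolating y',
  dy/dx = -(6e^(x))/(-e^(y)) = 6e^(x - y)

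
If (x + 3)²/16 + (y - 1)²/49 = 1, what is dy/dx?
Differentiate the relation implicitly: treat y = y(x) and apply the chain rule, so every y-derivative picks up a y' = dy/dx factor.

With everything moved to the left-hand side, differentiate term by term:
  d/dx[(x + 3)^2/16] = x/8 + 3/8
  d/dx[(y - 1)^2/49] = 2·y'(y - 1)/49
  d/dx[-1] = 0

Separating the contributions that come from x directly and those that come through y:
  without y':      x/8 + 3/8
  multiplying y':  2y/49 - 2/49

so (x/8 + 3/8) + (2y/49 - 2/49)·y' = 0, and therefore
  dy/dx = -(x/8 + 3/8)/(2y/49 - 2/49)
        = -((x + 3)/8)/(2(y - 1)/49) = 49(-x - 3)/(16(y - 1))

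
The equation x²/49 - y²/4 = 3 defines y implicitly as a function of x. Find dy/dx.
Apply d/dx to both sides, remembering that y depends on x. Each occurrence of y therefore brings in a y' = dy/dx via the chain rule.

With F(x, y) equal to the left-hand side minus the right, differentiate F term by term:
  d/dx[x^2/49] = 2x/49
  d/dx[-y^2/4] = -y·y'/2
  d/dx[-3] = 0
Adding these up, d/dx[F] = 0 becomes
  (2x/49) + (-y/2)·y' = 0,
so isolating y',
  dy/dx = -(2x/49)/(-y/2) = 4x/(49y)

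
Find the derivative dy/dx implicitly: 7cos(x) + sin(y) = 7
Differentiate the relation implicitly: treat y = y(x) and apply the chain rule, so every y-derivative picks up a y' = dy/dx factor.

With everything moved to the left-hand side, differentiate term by term:
  d/dx[sin(y)] = y'·cos(y)
  d/dx[7cos(x)] = -7sin(x)
  d/dx[-7] = 0

Separating the contributions that come from x directly and those that come through y:
  without y':      -7sin(x)
  multiplying y':  cos(y)

so (-7sin(x)) + (cos(y))·y' = 0, and therefore
  dy/dx = -(-7sin(x))/(cos(y)) = 7sin(x)/cos(y)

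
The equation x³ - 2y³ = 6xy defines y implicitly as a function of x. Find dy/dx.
Apply d/dx to both sides, remembering that y depends on x. Each occurrence of y therefore brings in a y' = dy/dx via the chain rule.

With F(x, y) equal to the left-hand side minus the right, differentiate F term by term:
  d/dx[x^3] = 3x^2
  d/dx[-6xy] = -6x·y' - 6y
  d/dx[-2y^3] = -6y^2·y'
Adding these up, d/dx[F] = 0 becomes
  (3x^2 - 6y) + (-6x - 6y^2)·y' = 0,
so isolating y',
  dy/dx = -(3x^2 - 6y)/(-6x - 6y^2) = (x^2/2 - y)/(x + y^2)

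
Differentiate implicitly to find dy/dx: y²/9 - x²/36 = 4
Apply d/dx to both sides, remembering that y depends on x. Each occurrence of y therefore brings in a y' = dy/dx via the chain rule.

With F(x, y) equal to the left-hand side minus the right, differentiate F term by term:
  d/dx[-x^2/36] = -x/18
  d/dx[y^2/9] = 2y·y'/9
  d/dx[-4] = 0
Adding these up, d/dx[F] = 0 becomes
  (-x/18) + (2y/9)·y' = 0,
so isolating y',
  dy/dx = -(-x/18)/(2y/9) = x/(4y)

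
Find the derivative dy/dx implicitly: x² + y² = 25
Differentiate the relation implicitly: treat y = y(x) and apply the chain rule, so every y-derivative picks up a y' = dy/dx factor.

With everything moved to the left-hand side, differentiate term by term:
  d/dx[x^2] = 2x
  d/dx[y^2] = 2y·y'
  d/dx[-25] = 0

Separating the contributions that come from x directly and those that come through y:
  without y':      2x
  multiplying y':  2y

so (2x) + (2y)·y' = 0, and therefore
  dy/dx = -(2x)/(2y) = -x/y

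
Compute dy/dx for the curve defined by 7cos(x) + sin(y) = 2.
Take d/dx of both sides. Since y is implicitly a function of x, the chain rule attaches a y' = dy/dx factor whenever we differentiate through y.

Set F(x, y) = (left side) − (right side), so the curve is F = 0. Differentiating each term of F:
  d/dx[sin(y)] = y'·cos(y)
  d/dx[7cos(x)] = -7sin(x)
  d/dx[-2] = 0

Collecting, the y'-free part is the partial derivative in x and the y' coefficient is the partial derivative in y:
  ∂F/∂x = -7sin(x)
  ∂F/∂y = cos(y)

so d/dx[F(x, y(x))] = ∂F/∂x + (∂F/∂y)·y' = 0. Rearranging,
  dy/dx = -(∂F/∂x)/(∂F/∂y) = -(-7sin(x))/(cos(y)) = 7sin(x)/cos(y)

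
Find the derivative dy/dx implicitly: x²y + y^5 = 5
Take d/dx of both sides. Since y is implicitly a function of x, the chain rule attaches a y' = dy/dx factor whenever we differentiate through y.

Set F(x, y) = (left side) − (right side), so the curve is F = 0. Differentiating each term of F:
  d/dx[x^2y] = x^2·y' + 2xy
  d/dx[y^5] = 5y^4·y'
  d/dx[-5] = 0

Collecting, the y'-free part is the partial derivative in x and the y' coefficient is the partial derivative in y:
  ∂F/∂x = 2xy
  ∂F/∂y = x^2 + 5y^4

so d/dx[F(x, y(x))] = ∂F/∂x + (∂F/∂y)·y' = 0. Rearranging,
  dy/dx = -(∂F/∂x)/(∂F/∂y) = -(2xy)/(x^2 + 5y^4) = -2xy/(x^2 + 5y^4)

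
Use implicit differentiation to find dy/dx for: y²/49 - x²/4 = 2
Differentiate the relation implicitly: treat y = y(x) and apply the chain rule, so every y-derivative picks up a y' = dy/dx factor.

With everything moved to the left-hand side, differentiate term by term:
  d/dx[-x^2/4] = -x/2
  d/dx[y^2/49] = 2y·y'/49
  d/dx[-2] = 0

Separating the contributions that come from x directly and those that come through y:
  without y':      -x/2
  multiplying y':  2y/49

so (-x/2) + (2y/49)·y' = 0, and therefore
  dy/dx = -(-x/2)/(2y/49) = 49x/(4y)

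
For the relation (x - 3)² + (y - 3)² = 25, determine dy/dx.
Take d/dx of both sides. Since y is implicitly a function of x, the chain rule attaches a y' = dy/dx factor whenever we differentiate through y.

Set F(x, y) = (left side) − (right side), so the curve is F = 0. Differentiating each term of F:
  d/dx[(x - 3)^2] = 2x - 6
  d/dx[(y - 3)^2] = 2·y'(y - 3)
  d/dx[-25] = 0

Collecting, the y'-free part is the partial derivative in x and the y' coefficient is the partial derivative in y:
  ∂F/∂x = 2x - 6
  ∂F/∂y = 2y - 6

so d/dx[F(x, y(x))] = ∂F/∂x + (∂F/∂y)·y' = 0. Rearranging,
  dy/dx = -(∂F/∂x)/(∂F/∂y) = -(2x - 6)/(2y - 6) = (3 - x)/(y - 3)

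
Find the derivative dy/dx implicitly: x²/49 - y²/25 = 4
Differentiate the relation implicitly: treat y = y(x) and apply the chain rule, so every y-derivative picks up a y' = dy/dx factor.

With everything moved to the left-hand side, differentiate term by term:
  d/dx[x^2/49] = 2x/49
  d/dx[-y^2/25] = -2y·y'/25
  d/dx[-4] = 0

Separating the contributions that come from x directly and those that come through y:
  without y':      2x/49
  multiplying y':  -2y/25

so (2x/49) + (-2y/25)·y' = 0, and therefore
  dy/dx = -(2x/49)/(-2y/25) = 25x/(49y)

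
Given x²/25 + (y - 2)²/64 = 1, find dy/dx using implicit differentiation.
Apply d/dx to both sides, remembering that y depends on x. Each occurrence of y therefore brings in a y' = dy/dx via the chain rule.

With F(x, y) equal to the left-hand side minus the right, differentiate F term by term:
  d/dx[x^2/25] = 2x/25
  d/dx[(y - 2)^2/64] = y'(y - 2)/32
  d/dx[-1] = 0
Adding these up, d/dx[F] = 0 becomes
  (2x/25) + (y/32 - 1/16)·y' = 0,
so isolating y',
  dy/dx = -(2x/25)/(y/32 - 1/16)
        = -(2x/25)/((y - 2)/32) = -64x/(25y - 50)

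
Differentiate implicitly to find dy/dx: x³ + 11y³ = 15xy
Apply d/dx to both sides, remembering that y depends on x. Each occurrence of y therefore brings in a y' = dy/dx via the chain rule.

With F(x, y) equal to the left-hand side minus the right, differentiate F term by term:
  d/dx[x^3] = 3x^2
  d/dx[-15xy] = -15x·y' - 15y
  d/dx[11y^3] = 33y^2·y'
Adding these up, d/dx[F] = 0 becomes
  (3x^2 - 15y) + (-15x + 33y^2)·y' = 0,
so isolating y',
  dy/dx = -(3x^2 - 15y)/(-15x + 33y^2) = (x^2 - 5y)/(5x - 11y^2)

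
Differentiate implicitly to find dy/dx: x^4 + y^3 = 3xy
Differentiate both sides with respect to x, treating y as y(x). By the chain rule, any term containing y contributes a factor of y' = dy/dx when we differentiate it.

Move every term to one side and write the relation as F(x, y) = 0. Term by term,
  d/dx[x^4] = 4x^3
  d/dx[-3xy] = -3x·y' - 3y
  d/dx[y^3] = 3y^2·y'

The pieces without y' make up ∂F/∂x and the coefficient of y' is ∂F/∂y:
  ∂F/∂x = 4x^3 - 3y,
  ∂F/∂y = -3x + 3y^2.

Since d/dx[F] = ∂F/∂x + (∂F/∂y)·y' = 0, solve for y':
  (∂F/∂y)·y' = -∂F/∂x
  dy/dx = -(∂F/∂x)/(∂F/∂y) = -(4x^3 - 3y)/(-3x + 3y^2) = (4x^3/3 - y)/(x - y^2)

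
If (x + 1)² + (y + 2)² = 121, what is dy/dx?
Apply d/dx to both sides, remembering that y depends on x. Each occurrence of y therefore brings in a y' = dy/dx via the chain rule.

With F(x, y) equal to the left-hand side minus the right, differentiate F term by term:
  d/dx[(x + 1)^2] = 2x + 2
  d/dx[(y + 2)^2] = 2·y'(y + 2)
  d/dx[-121] = 0
Adding these up, d/dx[F] = 0 becomes
  (2x + 2) + (2y + 4)·y' = 0,
so isolating y',
  dy/dx = -(2x + 2)/(2y + 4) = (-x - 1)/(y + 2)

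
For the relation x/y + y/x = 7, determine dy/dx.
Differentiate the relation implicitly: treat y = y(x) and apply the chain rule, so every y-derivative picks up a y' = dy/dx factor.

With everything moved to the left-hand side, differentiate term by term:
  d/dx[x/y] = -x·y'/y^2 + 1/y
  d/dx[y/x] = y'/x - y/x^2
  d/dx[-7] = 0

Separating the contributions that come from x directly and those that come through y:
  without y':      1/y - y/x^2
  multiplying y':  -x/y^2 + 1/x

so (1/y - y/x^2) + (-x/y^2 + 1/x)·y' = 0, and therefore
  dy/dx = -(1/y - y/x^2)/(-x/y^2 + 1/x)
        = -((x - y)(x + y)/(x^2y))/(-(x - y)(x + y)/(xy^2)) = y/x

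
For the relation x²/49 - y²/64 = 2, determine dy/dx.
Apply d/dx to both sides, remembering that y depends on x. Each occurrence of y therefore brings in a y' = dy/dx via the chain rule.

With F(x, y) equal to the left-hand side minus the right, differentiate F term by term:
  d/dx[x^2/49] = 2x/49
  d/dx[-y^2/64] = -y·y'/32
  d/dx[-2] = 0
Adding these up, d/dx[F] = 0 becomes
  (2x/49) + (-y/32)·y' = 0,
so isolating y',
  dy/dx = -(2x/49)/(-y/32) = 64x/(49y)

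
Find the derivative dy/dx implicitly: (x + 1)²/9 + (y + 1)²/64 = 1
Apply d/dx to both sides, remembering that y depends on x. Each occurrence of y therefore brings in a y' = dy/dx via the chain rule.

With F(x, y) equal to the left-hand side minus the right, differentiate F term by term:
  d/dx[(x + 1)^2/9] = 2x/9 + 2/9
  d/dx[(y + 1)^2/64] = y'(y + 1)/32
  d/dx[-1] = 0
Adding these up, d/dx[F] = 0 becomes
  (2x/9 + 2/9) + (y/32 + 1/32)·y' = 0,
so isolating y',
  dy/dx = -(2x/9 + 2/9)/(y/32 + 1/32)
        = -(2(x + 1)/9)/((y + 1)/32) = 64(-x - 1)/(9(y + 1))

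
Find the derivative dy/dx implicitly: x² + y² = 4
Apply d/dx to both sides, remembering that y depends on x. Each occurrence of y therefore brings in a y' = dy/dx via the chain rule.

With F(x, y) equal to the left-hand side minus the right, differentiate F term by term:
  d/dx[x^2] = 2x
  d/dx[y^2] = 2y·y'
  d/dx[-4] = 0
Adding these up, d/dx[F] = 0 becomes
  (2x) + (2y)·y' = 0,
so isolating y',
  dy/dx = -(2x)/(2y) = -x/y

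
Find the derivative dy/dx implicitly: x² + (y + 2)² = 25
Differentiate both sides with respect to x, treating y as y(x). By the chain rule, any term containing y contributes a factor of y' = dy/dx when we differentiate it.

Move every term to one side and write the relation as F(x, y) = 0. Term by term,
  d/dx[x^2] = 2x
  d/dx[(y + 2)^2] = 2·y'(y + 2)
  d/dx[-25] = 0

The pieces without y' make up ∂F/∂x and the coefficient of y' is ∂F/∂y:
  ∂F/∂x = 2x,
  ∂F/∂y = 2y + 4.

Since d/dx[F] = ∂F/∂x + (∂F/∂y)·y' = 0, solve for y':
  (∂F/∂y)·y' = -∂F/∂x
  dy/dx = -(∂F/∂x)/(∂F/∂y) = -(2x)/(2y + 4) = -x/(y + 2)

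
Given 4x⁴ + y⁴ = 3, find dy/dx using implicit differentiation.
Take d/dx of both sides. Since y is implicitly a function of x, the chain rule attaches a y' = dy/dx factor whenever we differentiate through y.

Set F(x, y) = (left side) − (right side), so the curve is F = 0. Differentiating each term of F:
  d/dx[4x^4] = 16x^3
  d/dx[y^4] = 4y^3·y'
  d/dx[-3] = 0

Collecting, the y'-free part is the partial derivative in x and the y' coefficient is the partial derivative in y:
  ∂F/∂x = 16x^3
  ∂F/∂y = 4y^3

so d/dx[F(x, y(x))] = ∂F/∂x + (∂F/∂y)·y' = 0. Rearranging,
  dy/dx = -(∂F/∂x)/(∂F/∂y) = -(16x^3)/(4y^3) = -4x^3/y^3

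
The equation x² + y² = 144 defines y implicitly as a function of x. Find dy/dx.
Differentiate both sides with respect to x, treating y as y(x). By the chain rule, any term containing y contributes a factor of y' = dy/dx when we differentiate it.

Move every term to one side and write the relation as F(x, y) = 0. Term by term,
  d/dx[x^2] = 2x
  d/dx[y^2] = 2y·y'
  d/dx[-144] = 0

The pieces without y' make up ∂F/∂x and the coefficient of y' is ∂F/∂y:
  ∂F/∂x = 2x,
  ∂F/∂y = 2y.

Since d/dx[F] = ∂F/∂x + (∂F/∂y)·y' = 0, solve for y':
  (∂F/∂y)·y' = -∂F/∂x
  dy/dx = -(∂F/∂x)/(∂F/∂y) = -(2x)/(2y) = -x/y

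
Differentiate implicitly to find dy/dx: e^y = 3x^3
Apply d/dx to both sides, remembering that y depends on x. Each occurrence of y therefore brings in a y' = dy/dx via the chain rule.

With F(x, y) equal to the left-hand side minus the right, differentiate F term by term:
  d/dx[-3x^3] = -9x^2
  d/dx[e^(y)] = y'·e^(y)
Adding these up, d/dx[F] = 0 becomes
  (-9x^2) + (e^(y))·y' = 0,
so isolating y',
  dy/dx = -(-9x^2)/(e^(y)) = 9x^2e^(-y)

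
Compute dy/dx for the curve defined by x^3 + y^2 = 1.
Apply d/dx to both sides, remembering that y depends on x. Each occurrence of y therefore brings in a y' = dy/dx via the chain rule.

With F(x, y) equal to the left-hand side minus the right, differentiate F term by term:
  d/dx[x^3] = 3x^2
  d/dx[y^2] = 2y·y'
  d/dx[-1] = 0
Adding these up, d/dx[F] = 0 becomes
  (3x^2) + (2y)·y' = 0,
so isolating y',
  dy/dx = -(3x^2)/(2y) = -3x^2/(2y)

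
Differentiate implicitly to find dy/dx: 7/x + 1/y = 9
Apply d/dx to both sides, remembering that y depends on x. Each occurrence of y therefore brings in a y' = dy/dx via the chain rule.

With F(x, y) equal to the left-hand side minus the right, differentiate F term by term:
  d/dx[1/y] = -y'/y^2
  d/dx[7/x] = -7/x^2
  d/dx[-9] = 0
Adding these up, d/dx[F] = 0 becomes
  (-7/x^2) + (-1/y^2)·y' = 0,
so isolating y',
  dy/dx = -(-7/x^2)/(-1/y^2) = -7y^2/x^2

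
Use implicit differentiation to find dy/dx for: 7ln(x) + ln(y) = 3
Differentiate both sides with respect to x, treating y as y(x). By the chain rule, any term containing y contributes a factor of y' = dy/dx when we differentiate it.

Move every term to one side and write the relation as F(x, y) = 0. Term by term,
  d/dx[7ln(x)] = 7/x
  d/dx[ln(y)] = y'/y
  d/dx[-3] = 0

The pieces without y' make up ∂F/∂x and the coefficient of y' is ∂F/∂y:
  ∂F/∂x = 7/x,
  ∂F/∂y = 1/y.

Since d/dx[F] = ∂F/∂x + (∂F/∂y)·y' = 0, solve for y':
  (∂F/∂y)·y' = -∂F/∂x
  dy/dx = -(∂F/∂x)/(∂F/∂y) = -(7/x)/(1/y) = -7y/x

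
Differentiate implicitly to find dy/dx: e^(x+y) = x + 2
Take d/dx of both sides. Since y is implicitly a function of x, the chain rule attaches a y' = dy/dx factor whenever we differentiate through y.

Set F(x, y) = (left side) − (right side), so the curve is F = 0. Differentiating each term of F:
  d/dx[-x] = -1
  d/dx[e^(x + y)] = (y' + 1)·e^(x + y)
  d/dx[-2] = 0

Collecting, the y'-free part is the partial derivative in x and the y' coefficient is the partial derivative in y:
  ∂F/∂x = e^(x + y) - 1
  ∂F/∂y = e^(x + y)

so d/dx[F(x, y(x))] = ∂F/∂x + (∂F/∂y)·y' = 0. Rearranging,
  dy/dx = -(∂F/∂x)/(∂F/∂y) = -(e^(x + y) - 1)/(e^(x + y)) = e^(-x - y) - 1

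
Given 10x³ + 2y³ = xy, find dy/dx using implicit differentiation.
Take d/dx of both sides. Since y is implicitly a function of x, the chain rule attaches a y' = dy/dx factor whenever we differentiate through y.

Set F(x, y) = (left side) − (right side), so the curve is F = 0. Differentiating each term of F:
  d/dx[10x^3] = 30x^2
  d/dx[-xy] = -x·y' - y
  d/dx[2y^3] = 6y^2·y'

Collecting, the y'-free part is the partial derivative in x and the y' coefficient is the partial derivative in y:
  ∂F/∂x = 30x^2 - y
  ∂F/∂y = -x + 6y^2

so d/dx[F(x, y(x))] = ∂F/∂x + (∂F/∂y)·y' = 0. Rearranging,
  dy/dx = -(∂F/∂x)/(∂F/∂y) = -(30x^2 - y)/(-x + 6y^2) = (30x^2 - y)/(x - 6y^2)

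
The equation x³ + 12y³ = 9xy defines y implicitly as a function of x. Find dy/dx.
Apply d/dx to both sides, remembering that y depends on x. Each occurrence of y therefore brings in a y' = dy/dx via the chain rule.

With F(x, y) equal to the left-hand side minus the right, differentiate F term by term:
  d/dx[x^3] = 3x^2
  d/dx[-9xy] = -9x·y' - 9y
  d/dx[12y^3] = 36y^2·y'
Adding these up, d/dx[F] = 0 becomes
  (3x^2 - 9y) + (-9x + 36y^2)·y' = 0,
so isolating y',
  dy/dx = -(3x^2 - 9y)/(-9x + 36y^2) = (x^2/3 - y)/(x - 4y^2)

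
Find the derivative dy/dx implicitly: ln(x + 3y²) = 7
Take d/dx of both sides. Since y is implicitly a function of x, the chain rule attaches a y' = dy/dx factor whenever we differentiate through y.

Set F(x, y) = (left side) − (right side), so the curve is F = 0. Differentiating each term of F:
  d/dx[ln(x + 3y^2)] = (6y·y' + 1)/(x + 3y^2)
  d/dx[-7] = 0

Collecting, the y'-free part is the partial derivative in x and the y' coefficient is the partial derivative in y:
  ∂F/∂x = 1/(x + 3y^2)
  ∂F/∂y = 6y/(x + 3y^2)

so d/dx[F(x, y(x))] = ∂F/∂x + (∂F/∂y)·y' = 0. Rearranging,
  dy/dx = -(∂F/∂x)/(∂F/∂y) = -(1/(x + 3y^2))/(6y/(x + 3y^2)) = -1/(6y)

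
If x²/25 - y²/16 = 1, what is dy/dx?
Differentiate both sides with respect to x, treating y as y(x). By the chain rule, any term containing y contributes a factor of y' = dy/dx when we differentiate it.

Move every term to one side and write the relation as F(x, y) = 0. Term by term,
  d/dx[x^2/25] = 2x/25
  d/dx[-y^2/16] = -y·y'/8
  d/dx[-1] = 0

The pieces without y' make up ∂F/∂x and the coefficient of y' is ∂F/∂y:
  ∂F/∂x = 2x/25,
  ∂F/∂y = -y/8.

Since d/dx[F] = ∂F/∂x + (∂F/∂y)·y' = 0, solve for y':
  (∂F/∂y)·y' = -∂F/∂x
  dy/dx = -(∂F/∂x)/(∂F/∂y) = -(2x/25)/(-y/8) = 16x/(25y)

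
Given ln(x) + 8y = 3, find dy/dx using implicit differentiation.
Apply d/dx to both sides, remembering that y depends on x. Each occurrence of y therefore brings in a y' = dy/dx via the chain rule.

With F(x, y) equal to the left-hand side minus the right, differentiate F term by term:
  d/dx[8y] = 8·y'
  d/dx[ln(x)] = 1/x
  d/dx[-3] = 0
Adding these up, d/dx[F] = 0 becomes
  (1/x) + (8)·y' = 0,
so isolating y',
  dy/dx = -(1/x)/(8) = -1/(8x)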